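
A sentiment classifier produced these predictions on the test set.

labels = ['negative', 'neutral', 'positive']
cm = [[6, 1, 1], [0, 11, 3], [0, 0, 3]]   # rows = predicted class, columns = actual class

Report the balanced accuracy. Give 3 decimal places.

Balanced accuracy = mean of per-class recall.
  negative: recall = 6/6 = 1.0000
  neutral: recall = 11/12 = 0.9167
  positive: recall = 3/7 = 0.4286
Mean = (1.0000 + 0.9167 + 0.4286) / 3 = 0.782

0.782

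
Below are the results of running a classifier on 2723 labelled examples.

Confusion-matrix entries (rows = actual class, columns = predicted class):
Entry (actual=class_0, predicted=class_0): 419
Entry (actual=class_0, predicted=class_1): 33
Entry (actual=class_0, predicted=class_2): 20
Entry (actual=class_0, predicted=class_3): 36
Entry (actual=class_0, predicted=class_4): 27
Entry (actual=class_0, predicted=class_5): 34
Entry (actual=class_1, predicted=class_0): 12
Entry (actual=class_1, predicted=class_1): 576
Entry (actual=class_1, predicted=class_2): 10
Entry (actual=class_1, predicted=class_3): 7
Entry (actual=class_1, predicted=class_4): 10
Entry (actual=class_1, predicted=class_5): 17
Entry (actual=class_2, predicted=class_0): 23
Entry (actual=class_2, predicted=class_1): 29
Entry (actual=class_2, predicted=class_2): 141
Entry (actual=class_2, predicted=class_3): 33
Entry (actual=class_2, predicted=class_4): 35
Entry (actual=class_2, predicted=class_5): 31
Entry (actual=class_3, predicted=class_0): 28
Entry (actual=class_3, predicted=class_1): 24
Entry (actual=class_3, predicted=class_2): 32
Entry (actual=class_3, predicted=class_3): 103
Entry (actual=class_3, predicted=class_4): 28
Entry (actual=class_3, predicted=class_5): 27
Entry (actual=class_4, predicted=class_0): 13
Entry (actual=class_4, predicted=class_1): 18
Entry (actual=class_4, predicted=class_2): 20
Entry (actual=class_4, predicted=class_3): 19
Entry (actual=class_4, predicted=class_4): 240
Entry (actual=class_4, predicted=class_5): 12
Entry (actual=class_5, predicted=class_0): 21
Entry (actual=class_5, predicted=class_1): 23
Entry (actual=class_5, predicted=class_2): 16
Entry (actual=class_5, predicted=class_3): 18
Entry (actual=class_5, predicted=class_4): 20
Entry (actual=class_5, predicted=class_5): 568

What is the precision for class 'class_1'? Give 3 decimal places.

0.819

Treat 'class_1' as positive and all other classes as negative.
precision = TP/(TP+FP).
class_1: TP=576, FP=33+29+24+18+23=127 → 576/703 = 0.8193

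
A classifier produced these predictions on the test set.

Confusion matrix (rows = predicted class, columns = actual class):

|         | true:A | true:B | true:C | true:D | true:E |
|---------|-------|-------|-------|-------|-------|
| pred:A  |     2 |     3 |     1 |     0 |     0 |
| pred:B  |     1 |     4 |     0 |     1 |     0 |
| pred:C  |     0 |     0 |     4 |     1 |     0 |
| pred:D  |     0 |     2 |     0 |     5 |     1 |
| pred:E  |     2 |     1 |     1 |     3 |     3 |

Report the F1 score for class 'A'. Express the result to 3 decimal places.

F1 score = 2·TP/(2·TP+FP+FN).
A: TP=2, FP=3+1+0+0=4, FN=1+0+0+2=3 → 4/11 = 0.3636

0.364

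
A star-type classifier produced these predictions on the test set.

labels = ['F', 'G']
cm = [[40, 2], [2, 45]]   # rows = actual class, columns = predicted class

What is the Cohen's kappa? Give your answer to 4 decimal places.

0.9098

Observed agreement pₒ = trace/N = 85/89 = 0.95506
Expected agreement pₑ = Σ (rowᵢ·colᵢ)/N² = (42·42 + 47·47)/89² = 0.50158
κ = (pₒ − pₑ)/(1 − pₑ) = (0.95506 − 0.50158)/(1 − 0.50158) = 0.9098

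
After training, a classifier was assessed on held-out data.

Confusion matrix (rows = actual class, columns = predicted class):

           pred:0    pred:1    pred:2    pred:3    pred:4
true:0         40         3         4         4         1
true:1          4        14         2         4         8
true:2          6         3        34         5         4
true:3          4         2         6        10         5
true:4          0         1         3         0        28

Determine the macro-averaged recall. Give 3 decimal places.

Per-class recall (TP/(TP+FN)):
  0: TP=40, FN=3+4+4+1=12 → 40/52 = 0.7692
  1: TP=14, FN=4+2+4+8=18 → 14/32 = 0.4375
  2: TP=34, FN=6+3+5+4=18 → 34/52 = 0.6538
  3: TP=10, FN=4+2+6+5=17 → 10/27 = 0.3704
  4: TP=28, FN=0+1+3+0=4 → 28/32 = 0.8750
Macro-recall = mean = (0.7692 + 0.4375 + 0.6538 + 0.3704 + 0.8750) / 5 = 0.621

0.621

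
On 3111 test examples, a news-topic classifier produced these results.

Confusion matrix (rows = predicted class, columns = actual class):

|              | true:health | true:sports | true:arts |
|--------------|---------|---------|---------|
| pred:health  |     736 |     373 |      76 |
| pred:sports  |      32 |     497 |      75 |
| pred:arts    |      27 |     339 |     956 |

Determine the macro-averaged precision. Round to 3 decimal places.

Per-class precision (TP/(TP+FP)):
  health: TP=736, FP=373+76=449 → 736/1185 = 0.6211
  sports: TP=497, FP=32+75=107 → 497/604 = 0.8228
  arts: TP=956, FP=27+339=366 → 956/1322 = 0.7231
Macro-precision = mean = (0.6211 + 0.8228 + 0.7231) / 3 = 0.722

0.722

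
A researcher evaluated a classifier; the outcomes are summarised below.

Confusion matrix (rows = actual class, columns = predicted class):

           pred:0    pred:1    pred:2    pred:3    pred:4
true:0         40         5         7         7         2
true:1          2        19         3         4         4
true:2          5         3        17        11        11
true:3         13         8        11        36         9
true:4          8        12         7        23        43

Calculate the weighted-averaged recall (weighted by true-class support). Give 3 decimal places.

Per-class recall (TP/(TP+FN)):
  0: TP=40, FN=5+7+7+2=21 → 40/61 = 0.6557
  1: TP=19, FN=2+3+4+4=13 → 19/32 = 0.5938
  2: TP=17, FN=5+3+11+11=30 → 17/47 = 0.3617
  3: TP=36, FN=13+8+11+9=41 → 36/77 = 0.4675
  4: TP=43, FN=8+12+7+23=50 → 43/93 = 0.4624
Weighted-recall = Σ (supportᵢ/N)·recallᵢ with N=310: (61/310)·0.6557 + (32/310)·0.5938 + (47/310)·0.3617 + (77/310)·0.4675 + (93/310)·0.4624 = 0.500

0.500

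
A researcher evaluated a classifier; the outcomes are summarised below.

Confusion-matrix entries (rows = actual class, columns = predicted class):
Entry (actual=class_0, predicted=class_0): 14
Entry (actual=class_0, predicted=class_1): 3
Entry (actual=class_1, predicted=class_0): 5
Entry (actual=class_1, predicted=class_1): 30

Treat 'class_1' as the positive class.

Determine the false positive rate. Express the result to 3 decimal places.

FPR = FP/(FP+TN) = 3/(3+14) = 0.176

0.176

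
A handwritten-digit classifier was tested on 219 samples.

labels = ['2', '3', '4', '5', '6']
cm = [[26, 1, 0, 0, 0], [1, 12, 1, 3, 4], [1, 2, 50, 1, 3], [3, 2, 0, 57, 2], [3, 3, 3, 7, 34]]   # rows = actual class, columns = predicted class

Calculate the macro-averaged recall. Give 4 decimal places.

Per-class recall (TP/(TP+FN)):
  2: TP=26, FN=1+0+0+0=1 → 26/27 = 0.96296
  3: TP=12, FN=1+1+3+4=9 → 12/21 = 0.57143
  4: TP=50, FN=1+2+1+3=7 → 50/57 = 0.87719
  5: TP=57, FN=3+2+0+2=7 → 57/64 = 0.89063
  6: TP=34, FN=3+3+3+7=16 → 34/50 = 0.68000
Macro-recall = mean = (0.96296 + 0.57143 + 0.87719 + 0.89063 + 0.68000) / 5 = 0.7964

0.7964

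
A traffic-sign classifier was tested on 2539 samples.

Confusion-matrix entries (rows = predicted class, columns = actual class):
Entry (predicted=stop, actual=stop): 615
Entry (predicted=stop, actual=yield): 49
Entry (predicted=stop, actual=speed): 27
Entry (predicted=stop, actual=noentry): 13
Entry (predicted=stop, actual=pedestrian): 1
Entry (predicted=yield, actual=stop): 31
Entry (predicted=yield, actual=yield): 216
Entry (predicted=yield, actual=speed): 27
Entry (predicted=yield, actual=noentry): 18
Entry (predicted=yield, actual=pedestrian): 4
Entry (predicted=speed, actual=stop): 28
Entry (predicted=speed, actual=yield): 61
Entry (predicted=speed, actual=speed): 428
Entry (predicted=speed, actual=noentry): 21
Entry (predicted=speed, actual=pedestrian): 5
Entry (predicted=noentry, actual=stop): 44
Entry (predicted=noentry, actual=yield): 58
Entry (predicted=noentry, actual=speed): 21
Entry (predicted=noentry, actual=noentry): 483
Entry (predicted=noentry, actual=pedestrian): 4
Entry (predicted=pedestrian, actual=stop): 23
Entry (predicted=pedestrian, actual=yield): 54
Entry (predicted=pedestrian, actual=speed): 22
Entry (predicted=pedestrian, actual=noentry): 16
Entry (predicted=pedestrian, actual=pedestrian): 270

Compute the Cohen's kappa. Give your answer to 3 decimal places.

0.736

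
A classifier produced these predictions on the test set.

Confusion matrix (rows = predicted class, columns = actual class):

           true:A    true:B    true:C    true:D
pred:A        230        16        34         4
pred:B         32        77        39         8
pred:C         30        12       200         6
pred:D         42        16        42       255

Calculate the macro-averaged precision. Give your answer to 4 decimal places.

Per-class precision (TP/(TP+FP)):
  A: TP=230, FP=16+34+4=54 → 230/284 = 0.80986
  B: TP=77, FP=32+39+8=79 → 77/156 = 0.49359
  C: TP=200, FP=30+12+6=48 → 200/248 = 0.80645
  D: TP=255, FP=42+16+42=100 → 255/355 = 0.71831
Macro-precision = mean = (0.80986 + 0.49359 + 0.80645 + 0.71831) / 4 = 0.7071

0.7071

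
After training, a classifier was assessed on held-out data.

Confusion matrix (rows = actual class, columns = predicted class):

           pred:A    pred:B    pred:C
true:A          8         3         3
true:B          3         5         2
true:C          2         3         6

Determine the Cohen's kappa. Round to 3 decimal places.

0.310

Observed agreement pₒ = trace/N = 19/35 = 0.5429
Expected agreement pₑ = Σ (rowᵢ·colᵢ)/N² = (14·13 + 10·11 + 11·11)/35² = 0.3371
κ = (pₒ − pₑ)/(1 − pₑ) = (0.5429 − 0.3371)/(1 − 0.3371) = 0.310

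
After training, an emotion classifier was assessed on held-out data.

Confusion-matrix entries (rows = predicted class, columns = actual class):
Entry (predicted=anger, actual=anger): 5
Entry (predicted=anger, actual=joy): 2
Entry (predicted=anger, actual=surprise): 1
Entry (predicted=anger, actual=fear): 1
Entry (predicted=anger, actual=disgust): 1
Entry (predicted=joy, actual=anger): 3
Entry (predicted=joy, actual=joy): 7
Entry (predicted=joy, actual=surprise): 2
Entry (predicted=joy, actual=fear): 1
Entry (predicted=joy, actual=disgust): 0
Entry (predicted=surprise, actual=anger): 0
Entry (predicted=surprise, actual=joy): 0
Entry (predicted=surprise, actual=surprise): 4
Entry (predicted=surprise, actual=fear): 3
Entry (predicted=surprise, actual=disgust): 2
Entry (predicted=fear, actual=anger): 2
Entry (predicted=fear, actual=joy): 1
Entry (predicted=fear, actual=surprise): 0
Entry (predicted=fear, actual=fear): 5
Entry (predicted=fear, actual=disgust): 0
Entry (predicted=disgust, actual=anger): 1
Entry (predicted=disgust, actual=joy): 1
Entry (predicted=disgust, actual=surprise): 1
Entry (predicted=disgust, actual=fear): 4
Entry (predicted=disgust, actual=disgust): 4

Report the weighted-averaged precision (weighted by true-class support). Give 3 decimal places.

Per-class precision (TP/(TP+FP)):
  anger: TP=5, FP=2+1+1+1=5 → 5/10 = 0.5000
  joy: TP=7, FP=3+2+1+0=6 → 7/13 = 0.5385
  surprise: TP=4, FP=0+0+3+2=5 → 4/9 = 0.4444
  fear: TP=5, FP=2+1+0+0=3 → 5/8 = 0.6250
  disgust: TP=4, FP=1+1+1+4=7 → 4/11 = 0.3636
Weighted-precision = Σ (supportᵢ/N)·precisionᵢ with N=51: (11/51)·0.5000 + (11/51)·0.5385 + (8/51)·0.4444 + (14/51)·0.6250 + (7/51)·0.3636 = 0.515

0.515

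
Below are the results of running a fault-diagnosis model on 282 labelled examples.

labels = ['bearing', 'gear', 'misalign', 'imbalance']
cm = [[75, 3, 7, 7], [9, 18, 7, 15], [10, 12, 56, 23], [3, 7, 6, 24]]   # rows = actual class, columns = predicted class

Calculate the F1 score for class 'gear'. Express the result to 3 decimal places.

Take TP from the diagonal, FP from the rest of the 'gear' prediction marginal, FN from the rest of the 'gear' actual marginal.
F1 score = 2·TP/(2·TP+FP+FN).
gear: TP=18, FP=3+12+7=22, FN=9+7+15=31 → 36/89 = 0.4045

0.404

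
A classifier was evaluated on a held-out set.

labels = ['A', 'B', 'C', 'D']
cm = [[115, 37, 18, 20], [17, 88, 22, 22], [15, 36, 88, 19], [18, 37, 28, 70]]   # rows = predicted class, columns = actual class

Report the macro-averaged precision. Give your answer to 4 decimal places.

Per-class precision (TP/(TP+FP)):
  A: TP=115, FP=37+18+20=75 → 115/190 = 0.60526
  B: TP=88, FP=17+22+22=61 → 88/149 = 0.59060
  C: TP=88, FP=15+36+19=70 → 88/158 = 0.55696
  D: TP=70, FP=18+37+28=83 → 70/153 = 0.45752
Macro-precision = mean = (0.60526 + 0.59060 + 0.55696 + 0.45752) / 4 = 0.5526

0.5526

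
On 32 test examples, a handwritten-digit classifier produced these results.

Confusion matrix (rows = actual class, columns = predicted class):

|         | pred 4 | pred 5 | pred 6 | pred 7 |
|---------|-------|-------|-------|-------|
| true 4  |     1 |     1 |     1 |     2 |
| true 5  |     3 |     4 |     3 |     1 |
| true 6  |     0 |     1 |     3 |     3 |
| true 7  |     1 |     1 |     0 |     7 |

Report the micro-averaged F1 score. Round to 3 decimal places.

Micro-averaging pools counts across classes: ΣTP=15, ΣFP=17, ΣFN=17.
Micro-F1 score = 2·TP/(2·TP+FP+FN) on pooled counts = 0.469 (equals overall accuracy in single-label multiclass).

0.469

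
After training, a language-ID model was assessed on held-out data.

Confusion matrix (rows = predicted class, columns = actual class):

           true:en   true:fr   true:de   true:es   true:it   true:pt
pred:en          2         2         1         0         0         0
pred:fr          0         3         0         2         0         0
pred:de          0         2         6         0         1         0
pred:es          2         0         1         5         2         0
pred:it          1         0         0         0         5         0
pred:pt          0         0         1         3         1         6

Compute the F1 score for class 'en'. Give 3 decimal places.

0.400

F1 score = 2·TP/(2·TP+FP+FN).
en: TP=2, FP=2+1+0+0+0=3, FN=0+0+2+1+0=3 → 4/10 = 0.4000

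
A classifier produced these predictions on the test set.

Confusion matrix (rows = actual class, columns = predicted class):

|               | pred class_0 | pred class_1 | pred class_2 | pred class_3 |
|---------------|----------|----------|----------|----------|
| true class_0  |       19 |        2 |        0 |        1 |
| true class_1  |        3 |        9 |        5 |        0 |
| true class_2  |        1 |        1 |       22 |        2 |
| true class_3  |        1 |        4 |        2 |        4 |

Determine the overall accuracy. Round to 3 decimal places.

Accuracy = trace / total = (19+9+22+4=54) / 76 = 54/76 = 0.711

0.711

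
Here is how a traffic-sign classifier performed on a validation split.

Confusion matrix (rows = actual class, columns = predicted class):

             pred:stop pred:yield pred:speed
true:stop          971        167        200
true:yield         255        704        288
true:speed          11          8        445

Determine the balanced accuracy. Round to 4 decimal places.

0.7498

Balanced accuracy = mean of per-class recall.
  stop: recall = 971/1338 = 0.72571
  yield: recall = 704/1247 = 0.56455
  speed: recall = 445/464 = 0.95905
Mean = (0.72571 + 0.56455 + 0.95905) / 3 = 0.7498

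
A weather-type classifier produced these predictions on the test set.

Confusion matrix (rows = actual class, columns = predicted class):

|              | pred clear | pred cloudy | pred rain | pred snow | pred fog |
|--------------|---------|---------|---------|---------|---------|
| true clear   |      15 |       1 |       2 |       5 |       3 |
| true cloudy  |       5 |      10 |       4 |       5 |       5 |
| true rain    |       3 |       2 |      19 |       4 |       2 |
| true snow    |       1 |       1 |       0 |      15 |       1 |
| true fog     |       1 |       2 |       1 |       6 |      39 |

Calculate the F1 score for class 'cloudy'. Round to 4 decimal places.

Treat 'cloudy' as positive and all other classes as negative.
F1 score = 2·TP/(2·TP+FP+FN).
cloudy: TP=10, FP=1+2+1+2=6, FN=5+4+5+5=19 → 20/45 = 0.44444

0.4444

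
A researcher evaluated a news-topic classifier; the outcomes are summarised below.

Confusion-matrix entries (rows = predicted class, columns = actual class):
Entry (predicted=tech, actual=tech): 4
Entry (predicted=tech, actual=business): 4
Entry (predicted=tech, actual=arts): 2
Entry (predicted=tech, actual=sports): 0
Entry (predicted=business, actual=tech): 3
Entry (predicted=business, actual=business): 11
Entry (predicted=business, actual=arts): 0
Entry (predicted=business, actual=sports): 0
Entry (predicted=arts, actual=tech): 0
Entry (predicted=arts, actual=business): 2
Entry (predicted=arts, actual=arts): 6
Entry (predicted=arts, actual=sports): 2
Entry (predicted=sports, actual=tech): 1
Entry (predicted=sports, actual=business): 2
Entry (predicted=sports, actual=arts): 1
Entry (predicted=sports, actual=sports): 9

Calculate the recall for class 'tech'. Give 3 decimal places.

0.500

Treat 'tech' as positive and all other classes as negative.
recall = TP/(TP+FN).
tech: TP=4, FN=3+0+1=4 → 4/8 = 0.5000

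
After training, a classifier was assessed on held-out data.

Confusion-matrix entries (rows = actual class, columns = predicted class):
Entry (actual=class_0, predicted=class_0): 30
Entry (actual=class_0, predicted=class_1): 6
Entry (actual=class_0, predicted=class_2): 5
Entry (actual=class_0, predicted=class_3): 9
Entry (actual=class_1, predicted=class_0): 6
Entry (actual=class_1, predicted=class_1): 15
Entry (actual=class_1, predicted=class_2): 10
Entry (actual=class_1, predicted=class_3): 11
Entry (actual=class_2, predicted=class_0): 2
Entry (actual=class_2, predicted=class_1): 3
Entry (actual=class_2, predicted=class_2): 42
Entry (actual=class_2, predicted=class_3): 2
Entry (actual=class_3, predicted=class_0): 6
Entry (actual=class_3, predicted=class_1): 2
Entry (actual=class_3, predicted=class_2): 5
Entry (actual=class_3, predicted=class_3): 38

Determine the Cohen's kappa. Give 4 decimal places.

Observed agreement pₒ = trace/N = 125/192 = 0.65104
Expected agreement pₑ = Σ (rowᵢ·colᵢ)/N² = (50·44 + 42·26 + 49·62 + 51·60)/192² = 0.25472
κ = (pₒ − pₑ)/(1 − pₑ) = (0.65104 − 0.25472)/(1 − 0.25472) = 0.5318

0.5318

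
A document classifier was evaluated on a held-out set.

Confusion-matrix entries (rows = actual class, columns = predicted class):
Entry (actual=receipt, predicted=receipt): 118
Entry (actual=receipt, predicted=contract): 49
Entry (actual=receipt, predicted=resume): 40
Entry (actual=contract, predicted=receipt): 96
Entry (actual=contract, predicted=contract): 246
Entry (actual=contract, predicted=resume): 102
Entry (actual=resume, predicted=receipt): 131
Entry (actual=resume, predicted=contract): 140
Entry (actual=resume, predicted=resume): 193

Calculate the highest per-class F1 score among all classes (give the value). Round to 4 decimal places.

0.5597

Per-class F1 score (2·TP/(2·TP+FP+FN)):
  receipt: TP=118, FP=96+131=227, FN=49+40=89 → 236/552 = 0.42754
  contract: TP=246, FP=49+140=189, FN=96+102=198 → 492/879 = 0.55973
  resume: TP=193, FP=40+102=142, FN=131+140=271 → 386/799 = 0.48310
Highest is class 'contract' with F1 score = 0.5597.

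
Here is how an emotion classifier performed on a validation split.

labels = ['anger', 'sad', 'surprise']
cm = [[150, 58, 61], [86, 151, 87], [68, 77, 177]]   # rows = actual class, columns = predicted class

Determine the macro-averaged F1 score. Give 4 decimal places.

0.5219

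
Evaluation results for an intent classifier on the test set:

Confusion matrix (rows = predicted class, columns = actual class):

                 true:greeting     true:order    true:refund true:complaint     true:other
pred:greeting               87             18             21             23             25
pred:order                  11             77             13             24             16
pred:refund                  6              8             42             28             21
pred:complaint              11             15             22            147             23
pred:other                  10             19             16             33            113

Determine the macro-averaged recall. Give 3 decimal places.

Per-class recall (TP/(TP+FN)):
  greeting: TP=87, FN=11+6+11+10=38 → 87/125 = 0.6960
  order: TP=77, FN=18+8+15+19=60 → 77/137 = 0.5620
  refund: TP=42, FN=21+13+22+16=72 → 42/114 = 0.3684
  complaint: TP=147, FN=23+24+28+33=108 → 147/255 = 0.5765
  other: TP=113, FN=25+16+21+23=85 → 113/198 = 0.5707
Macro-recall = mean = (0.6960 + 0.5620 + 0.3684 + 0.5765 + 0.5707) / 5 = 0.555

0.555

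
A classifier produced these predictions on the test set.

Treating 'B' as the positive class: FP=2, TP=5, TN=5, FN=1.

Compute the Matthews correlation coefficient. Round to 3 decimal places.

0.548

MCC = (TP·TN − FP·FN) / √((TP+FP)(TP+FN)(TN+FP)(TN+FN))
Numerator = 5·5 − 2·1 = 23
Denominator = √(7·6·7·6) = √1764 = 42.0000
MCC = 23 / 42.0000 = 0.548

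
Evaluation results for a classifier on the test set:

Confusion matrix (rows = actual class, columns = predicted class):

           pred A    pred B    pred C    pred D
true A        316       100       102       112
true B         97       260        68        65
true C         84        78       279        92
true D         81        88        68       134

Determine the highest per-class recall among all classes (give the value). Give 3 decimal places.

0.531

Per-class recall (TP/(TP+FN)):
  A: TP=316, FN=100+102+112=314 → 316/630 = 0.5016
  B: TP=260, FN=97+68+65=230 → 260/490 = 0.5306
  C: TP=279, FN=84+78+92=254 → 279/533 = 0.5235
  D: TP=134, FN=81+88+68=237 → 134/371 = 0.3612
Highest is class 'B' with recall = 0.531.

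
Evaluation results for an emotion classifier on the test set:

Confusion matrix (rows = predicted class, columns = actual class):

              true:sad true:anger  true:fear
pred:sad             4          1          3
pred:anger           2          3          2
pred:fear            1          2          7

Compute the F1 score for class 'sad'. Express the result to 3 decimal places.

F1 score = 2·TP/(2·TP+FP+FN).
sad: TP=4, FP=1+3=4, FN=2+1=3 → 8/15 = 0.5333

0.533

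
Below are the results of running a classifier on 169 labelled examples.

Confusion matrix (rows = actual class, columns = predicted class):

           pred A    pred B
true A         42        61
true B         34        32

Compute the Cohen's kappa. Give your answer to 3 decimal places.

-0.100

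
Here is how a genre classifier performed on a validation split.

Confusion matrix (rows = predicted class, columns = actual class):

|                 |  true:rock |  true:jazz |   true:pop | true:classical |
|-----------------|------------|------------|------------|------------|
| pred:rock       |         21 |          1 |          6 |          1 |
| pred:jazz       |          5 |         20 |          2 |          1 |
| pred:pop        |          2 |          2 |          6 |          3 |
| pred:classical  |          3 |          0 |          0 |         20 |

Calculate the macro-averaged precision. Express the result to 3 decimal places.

0.692

Per-class precision (TP/(TP+FP)):
  rock: TP=21, FP=1+6+1=8 → 21/29 = 0.7241
  jazz: TP=20, FP=5+2+1=8 → 20/28 = 0.7143
  pop: TP=6, FP=2+2+3=7 → 6/13 = 0.4615
  classical: TP=20, FP=3+0+0=3 → 20/23 = 0.8696
Macro-precision = mean = (0.7241 + 0.7143 + 0.4615 + 0.8696) / 4 = 0.692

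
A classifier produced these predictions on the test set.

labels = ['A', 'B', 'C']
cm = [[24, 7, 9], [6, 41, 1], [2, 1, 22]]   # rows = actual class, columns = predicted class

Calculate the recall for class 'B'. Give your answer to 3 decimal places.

0.854

recall = TP/(TP+FN).
B: TP=41, FN=6+1=7 → 41/48 = 0.8542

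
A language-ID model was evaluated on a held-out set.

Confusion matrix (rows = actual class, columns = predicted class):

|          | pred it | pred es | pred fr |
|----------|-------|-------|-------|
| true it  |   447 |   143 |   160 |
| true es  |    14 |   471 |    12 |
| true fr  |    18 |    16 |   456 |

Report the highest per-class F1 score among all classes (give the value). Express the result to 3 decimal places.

Per-class F1 score (2·TP/(2·TP+FP+FN)):
  it: TP=447, FP=14+18=32, FN=143+160=303 → 894/1229 = 0.7274
  es: TP=471, FP=143+16=159, FN=14+12=26 → 942/1127 = 0.8358
  fr: TP=456, FP=160+12=172, FN=18+16=34 → 912/1118 = 0.8157
Highest is class 'es' with F1 score = 0.836.

0.836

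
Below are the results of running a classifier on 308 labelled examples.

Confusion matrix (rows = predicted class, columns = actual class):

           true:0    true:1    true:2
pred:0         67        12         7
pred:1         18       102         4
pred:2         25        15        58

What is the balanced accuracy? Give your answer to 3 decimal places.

0.747

Balanced accuracy = mean of per-class recall.
  0: recall = 67/110 = 0.6091
  1: recall = 102/129 = 0.7907
  2: recall = 58/69 = 0.8406
Mean = (0.6091 + 0.7907 + 0.8406) / 3 = 0.747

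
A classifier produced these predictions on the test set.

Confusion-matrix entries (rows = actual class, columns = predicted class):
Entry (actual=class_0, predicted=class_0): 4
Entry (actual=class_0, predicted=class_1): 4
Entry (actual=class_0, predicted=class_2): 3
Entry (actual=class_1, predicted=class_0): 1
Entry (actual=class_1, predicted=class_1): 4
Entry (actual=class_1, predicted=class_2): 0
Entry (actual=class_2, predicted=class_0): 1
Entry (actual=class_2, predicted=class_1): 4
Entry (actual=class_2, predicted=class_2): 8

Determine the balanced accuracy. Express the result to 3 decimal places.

0.593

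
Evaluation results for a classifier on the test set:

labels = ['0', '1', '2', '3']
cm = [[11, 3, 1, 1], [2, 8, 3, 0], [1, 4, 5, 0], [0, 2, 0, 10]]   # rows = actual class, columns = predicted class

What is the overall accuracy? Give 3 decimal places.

0.667

Accuracy = trace / total = (11+8+5+10=34) / 51 = 34/51 = 0.667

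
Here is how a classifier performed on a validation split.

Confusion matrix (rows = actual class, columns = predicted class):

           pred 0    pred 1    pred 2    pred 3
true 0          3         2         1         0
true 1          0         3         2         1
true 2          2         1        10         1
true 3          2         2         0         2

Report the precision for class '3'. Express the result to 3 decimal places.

Treat '3' as positive and all other classes as negative.
precision = TP/(TP+FP).
3: TP=2, FP=0+1+1=2 → 2/4 = 0.5000

0.500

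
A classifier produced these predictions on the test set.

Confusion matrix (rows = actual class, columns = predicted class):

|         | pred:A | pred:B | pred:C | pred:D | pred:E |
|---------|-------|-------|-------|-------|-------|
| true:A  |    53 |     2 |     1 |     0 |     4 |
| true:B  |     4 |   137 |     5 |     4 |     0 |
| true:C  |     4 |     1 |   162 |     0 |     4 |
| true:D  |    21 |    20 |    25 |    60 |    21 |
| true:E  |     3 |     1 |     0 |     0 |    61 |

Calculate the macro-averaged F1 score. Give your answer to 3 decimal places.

0.772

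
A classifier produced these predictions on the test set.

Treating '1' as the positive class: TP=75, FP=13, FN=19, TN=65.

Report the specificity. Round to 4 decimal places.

Specificity = TN/(TN+FP) = 65/(65+13) = 0.8333

0.8333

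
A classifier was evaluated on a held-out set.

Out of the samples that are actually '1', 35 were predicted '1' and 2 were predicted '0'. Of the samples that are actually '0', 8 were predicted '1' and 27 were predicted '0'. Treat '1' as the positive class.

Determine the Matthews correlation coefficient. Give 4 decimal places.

0.7311

MCC = (TP·TN − FP·FN) / √((TP+FP)(TP+FN)(TN+FP)(TN+FN))
Numerator = 35·27 − 8·2 = 929
Denominator = √(43·37·35·29) = √1614865 = 1270.7734
MCC = 929 / 1270.7734 = 0.7311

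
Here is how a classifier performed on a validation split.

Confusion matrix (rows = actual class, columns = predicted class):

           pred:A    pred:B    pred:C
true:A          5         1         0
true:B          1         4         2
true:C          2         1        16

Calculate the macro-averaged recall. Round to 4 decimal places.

0.7490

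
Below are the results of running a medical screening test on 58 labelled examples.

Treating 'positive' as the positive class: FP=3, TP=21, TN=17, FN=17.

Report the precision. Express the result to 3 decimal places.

0.875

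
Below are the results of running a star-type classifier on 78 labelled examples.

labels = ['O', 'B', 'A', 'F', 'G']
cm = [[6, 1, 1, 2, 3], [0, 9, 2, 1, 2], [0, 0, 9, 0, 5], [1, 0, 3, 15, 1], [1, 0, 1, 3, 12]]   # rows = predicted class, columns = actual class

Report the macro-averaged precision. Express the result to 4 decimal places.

0.6406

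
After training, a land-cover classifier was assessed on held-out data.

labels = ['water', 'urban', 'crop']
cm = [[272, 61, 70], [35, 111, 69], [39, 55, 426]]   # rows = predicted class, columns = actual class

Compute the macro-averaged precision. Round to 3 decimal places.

Per-class precision (TP/(TP+FP)):
  water: TP=272, FP=61+70=131 → 272/403 = 0.6749
  urban: TP=111, FP=35+69=104 → 111/215 = 0.5163
  crop: TP=426, FP=39+55=94 → 426/520 = 0.8192
Macro-precision = mean = (0.6749 + 0.5163 + 0.8192) / 3 = 0.670

0.670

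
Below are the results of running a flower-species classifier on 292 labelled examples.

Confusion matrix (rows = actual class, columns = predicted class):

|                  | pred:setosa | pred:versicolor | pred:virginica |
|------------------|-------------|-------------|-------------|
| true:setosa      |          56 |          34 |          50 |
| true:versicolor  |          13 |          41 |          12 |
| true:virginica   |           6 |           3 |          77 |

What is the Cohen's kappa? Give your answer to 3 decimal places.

0.402

Observed agreement pₒ = trace/N = 174/292 = 0.5959
Expected agreement pₑ = Σ (rowᵢ·colᵢ)/N² = (140·75 + 66·78 + 86·139)/292² = 0.3237
κ = (pₒ − pₑ)/(1 − pₑ) = (0.5959 − 0.3237)/(1 − 0.3237) = 0.402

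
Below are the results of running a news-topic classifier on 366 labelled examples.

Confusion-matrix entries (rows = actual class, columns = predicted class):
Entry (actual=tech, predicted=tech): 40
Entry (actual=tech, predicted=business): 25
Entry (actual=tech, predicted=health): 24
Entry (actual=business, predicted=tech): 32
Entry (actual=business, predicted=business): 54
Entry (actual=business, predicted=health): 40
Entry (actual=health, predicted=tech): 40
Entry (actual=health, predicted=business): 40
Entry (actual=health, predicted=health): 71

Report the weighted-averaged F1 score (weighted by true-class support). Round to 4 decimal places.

0.4534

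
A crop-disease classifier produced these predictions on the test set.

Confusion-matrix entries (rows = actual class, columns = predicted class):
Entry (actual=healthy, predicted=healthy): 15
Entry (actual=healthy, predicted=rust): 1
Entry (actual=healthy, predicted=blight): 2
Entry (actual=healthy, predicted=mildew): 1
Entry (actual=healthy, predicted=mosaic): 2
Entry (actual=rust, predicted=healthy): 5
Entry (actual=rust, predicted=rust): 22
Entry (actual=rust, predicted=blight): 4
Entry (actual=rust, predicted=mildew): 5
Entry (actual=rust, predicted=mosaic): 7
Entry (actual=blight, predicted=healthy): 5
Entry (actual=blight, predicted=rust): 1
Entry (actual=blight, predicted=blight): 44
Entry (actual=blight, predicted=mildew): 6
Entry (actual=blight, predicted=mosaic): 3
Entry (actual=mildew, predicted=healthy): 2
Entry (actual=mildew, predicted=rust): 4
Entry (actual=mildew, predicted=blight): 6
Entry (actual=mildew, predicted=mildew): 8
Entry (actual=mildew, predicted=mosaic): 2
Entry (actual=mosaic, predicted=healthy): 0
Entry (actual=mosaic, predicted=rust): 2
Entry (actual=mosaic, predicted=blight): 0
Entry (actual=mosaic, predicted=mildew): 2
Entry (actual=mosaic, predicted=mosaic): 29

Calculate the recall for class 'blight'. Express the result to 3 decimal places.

Take TP from the diagonal, FP from the rest of the 'blight' prediction marginal, FN from the rest of the 'blight' actual marginal.
recall = TP/(TP+FN).
blight: TP=44, FN=5+1+6+3=15 → 44/59 = 0.7458

0.746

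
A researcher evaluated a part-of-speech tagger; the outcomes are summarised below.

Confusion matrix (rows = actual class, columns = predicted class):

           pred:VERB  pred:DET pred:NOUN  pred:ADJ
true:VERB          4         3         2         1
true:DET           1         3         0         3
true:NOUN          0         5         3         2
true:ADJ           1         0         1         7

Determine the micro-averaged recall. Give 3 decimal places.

0.472

Micro-averaging pools counts across classes: ΣTP=17, ΣFP=19, ΣFN=19.
Micro-recall = TP/(TP+FN) on pooled counts = 0.472 (equals overall accuracy in single-label multiclass).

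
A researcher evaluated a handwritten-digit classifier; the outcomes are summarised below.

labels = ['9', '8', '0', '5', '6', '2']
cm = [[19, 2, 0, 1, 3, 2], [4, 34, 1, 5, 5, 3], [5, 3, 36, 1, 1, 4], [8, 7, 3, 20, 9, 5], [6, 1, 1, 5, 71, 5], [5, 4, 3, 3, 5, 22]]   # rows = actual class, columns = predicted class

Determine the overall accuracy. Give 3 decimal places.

0.647

Accuracy = trace / total = (19+34+36+20+71+22=202) / 312 = 202/312 = 0.647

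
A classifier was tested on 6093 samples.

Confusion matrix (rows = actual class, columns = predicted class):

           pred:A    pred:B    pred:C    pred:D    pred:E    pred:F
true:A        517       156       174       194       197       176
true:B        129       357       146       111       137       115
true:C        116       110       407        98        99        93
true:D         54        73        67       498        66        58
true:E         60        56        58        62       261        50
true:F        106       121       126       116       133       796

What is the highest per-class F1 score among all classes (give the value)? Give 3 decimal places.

Per-class F1 score (2·TP/(2·TP+FP+FN)):
  A: TP=517, FP=129+116+54+60+106=465, FN=156+174+194+197+176=897 → 1034/2396 = 0.4316
  B: TP=357, FP=156+110+73+56+121=516, FN=129+146+111+137+115=638 → 714/1868 = 0.3822
  C: TP=407, FP=174+146+67+58+126=571, FN=116+110+98+99+93=516 → 814/1901 = 0.4282
  D: TP=498, FP=194+111+98+62+116=581, FN=54+73+67+66+58=318 → 996/1895 = 0.5256
  E: TP=261, FP=197+137+99+66+133=632, FN=60+56+58+62+50=286 → 522/1440 = 0.3625
  F: TP=796, FP=176+115+93+58+50=492, FN=106+121+126+116+133=602 → 1592/2686 = 0.5927
Highest is class 'F' with F1 score = 0.593.

0.593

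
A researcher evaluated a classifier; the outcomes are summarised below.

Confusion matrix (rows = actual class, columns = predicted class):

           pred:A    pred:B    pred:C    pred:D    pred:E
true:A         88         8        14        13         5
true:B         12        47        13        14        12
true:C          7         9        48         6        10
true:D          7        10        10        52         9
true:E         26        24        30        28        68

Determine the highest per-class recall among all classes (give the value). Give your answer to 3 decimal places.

0.688

Per-class recall (TP/(TP+FN)):
  A: TP=88, FN=8+14+13+5=40 → 88/128 = 0.6875
  B: TP=47, FN=12+13+14+12=51 → 47/98 = 0.4796
  C: TP=48, FN=7+9+6+10=32 → 48/80 = 0.6000
  D: TP=52, FN=7+10+10+9=36 → 52/88 = 0.5909
  E: TP=68, FN=26+24+30+28=108 → 68/176 = 0.3864
Highest is class 'A' with recall = 0.688.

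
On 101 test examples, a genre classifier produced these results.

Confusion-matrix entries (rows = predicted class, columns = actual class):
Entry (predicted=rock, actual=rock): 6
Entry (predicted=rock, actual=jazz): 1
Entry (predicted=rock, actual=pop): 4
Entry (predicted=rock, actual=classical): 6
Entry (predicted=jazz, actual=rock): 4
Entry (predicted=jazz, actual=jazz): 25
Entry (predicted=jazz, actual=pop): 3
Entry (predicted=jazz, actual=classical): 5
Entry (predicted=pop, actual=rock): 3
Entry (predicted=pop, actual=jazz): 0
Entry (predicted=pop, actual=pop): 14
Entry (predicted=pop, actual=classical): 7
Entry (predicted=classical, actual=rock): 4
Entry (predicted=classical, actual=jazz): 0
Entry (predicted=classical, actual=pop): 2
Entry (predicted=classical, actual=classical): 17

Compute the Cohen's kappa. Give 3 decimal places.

0.481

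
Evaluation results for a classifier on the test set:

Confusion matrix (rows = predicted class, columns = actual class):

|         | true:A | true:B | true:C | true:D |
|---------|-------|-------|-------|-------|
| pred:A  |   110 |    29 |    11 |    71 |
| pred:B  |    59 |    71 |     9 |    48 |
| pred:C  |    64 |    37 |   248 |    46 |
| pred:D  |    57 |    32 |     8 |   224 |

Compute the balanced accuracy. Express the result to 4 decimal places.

Balanced accuracy = mean of per-class recall.
  A: recall = 110/290 = 0.37931
  B: recall = 71/169 = 0.42012
  C: recall = 248/276 = 0.89855
  D: recall = 224/389 = 0.57584
Mean = (0.37931 + 0.42012 + 0.89855 + 0.57584) / 4 = 0.5685

0.5685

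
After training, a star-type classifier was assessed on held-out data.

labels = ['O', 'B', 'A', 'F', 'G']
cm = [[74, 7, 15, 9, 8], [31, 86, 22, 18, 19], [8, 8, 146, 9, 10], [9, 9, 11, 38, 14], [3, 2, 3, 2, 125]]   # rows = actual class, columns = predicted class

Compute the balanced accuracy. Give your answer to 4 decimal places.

0.6690

Balanced accuracy = mean of per-class recall.
  O: recall = 74/113 = 0.65487
  B: recall = 86/176 = 0.48864
  A: recall = 146/181 = 0.80663
  F: recall = 38/81 = 0.46914
  G: recall = 125/135 = 0.92593
Mean = (0.65487 + 0.48864 + 0.80663 + 0.46914 + 0.92593) / 5 = 0.6690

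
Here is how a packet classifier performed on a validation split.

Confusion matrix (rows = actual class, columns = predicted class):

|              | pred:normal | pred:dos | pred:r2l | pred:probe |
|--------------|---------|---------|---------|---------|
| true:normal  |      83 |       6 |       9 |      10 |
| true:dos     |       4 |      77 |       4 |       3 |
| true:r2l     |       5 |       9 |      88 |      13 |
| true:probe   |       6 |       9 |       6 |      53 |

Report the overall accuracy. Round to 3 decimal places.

0.782

Accuracy = trace / total = (83+77+88+53=301) / 385 = 301/385 = 0.782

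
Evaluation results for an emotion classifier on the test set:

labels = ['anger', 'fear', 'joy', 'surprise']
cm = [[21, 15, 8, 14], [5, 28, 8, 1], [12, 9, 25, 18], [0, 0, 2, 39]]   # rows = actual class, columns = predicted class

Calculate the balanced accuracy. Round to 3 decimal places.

Balanced accuracy = mean of per-class recall.
  anger: recall = 21/58 = 0.3621
  fear: recall = 28/42 = 0.6667
  joy: recall = 25/64 = 0.3906
  surprise: recall = 39/41 = 0.9512
Mean = (0.3621 + 0.6667 + 0.3906 + 0.9512) / 4 = 0.593

0.593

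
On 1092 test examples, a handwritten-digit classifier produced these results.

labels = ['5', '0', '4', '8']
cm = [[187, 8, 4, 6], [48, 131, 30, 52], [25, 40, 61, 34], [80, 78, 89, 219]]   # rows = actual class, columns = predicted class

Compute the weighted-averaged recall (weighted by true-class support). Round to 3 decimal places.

0.548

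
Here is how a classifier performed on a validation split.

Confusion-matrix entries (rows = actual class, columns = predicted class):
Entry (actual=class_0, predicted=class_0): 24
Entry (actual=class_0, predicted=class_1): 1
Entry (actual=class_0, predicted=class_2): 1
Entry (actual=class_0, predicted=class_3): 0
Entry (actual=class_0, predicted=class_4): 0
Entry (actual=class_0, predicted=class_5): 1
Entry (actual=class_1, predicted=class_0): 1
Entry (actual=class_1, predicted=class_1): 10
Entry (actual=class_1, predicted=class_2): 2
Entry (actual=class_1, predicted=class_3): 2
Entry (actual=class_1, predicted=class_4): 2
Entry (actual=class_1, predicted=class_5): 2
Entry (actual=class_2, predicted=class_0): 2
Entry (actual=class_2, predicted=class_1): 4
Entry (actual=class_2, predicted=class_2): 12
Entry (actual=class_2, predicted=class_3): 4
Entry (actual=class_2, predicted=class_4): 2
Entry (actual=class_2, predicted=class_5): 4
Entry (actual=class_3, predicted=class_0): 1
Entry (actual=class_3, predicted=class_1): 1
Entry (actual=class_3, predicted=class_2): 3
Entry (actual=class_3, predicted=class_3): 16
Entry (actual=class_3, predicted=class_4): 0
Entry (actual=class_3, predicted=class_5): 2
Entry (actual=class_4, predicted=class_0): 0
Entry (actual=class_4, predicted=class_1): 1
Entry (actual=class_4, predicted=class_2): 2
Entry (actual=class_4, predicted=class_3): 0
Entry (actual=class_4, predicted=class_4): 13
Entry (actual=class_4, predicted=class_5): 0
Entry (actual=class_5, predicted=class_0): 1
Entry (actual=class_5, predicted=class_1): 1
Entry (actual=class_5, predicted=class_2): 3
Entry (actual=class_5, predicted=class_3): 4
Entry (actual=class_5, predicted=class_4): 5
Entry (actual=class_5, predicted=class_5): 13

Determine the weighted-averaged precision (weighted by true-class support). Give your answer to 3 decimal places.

Per-class precision (TP/(TP+FP)):
  class_0: TP=24, FP=1+2+1+0+1=5 → 24/29 = 0.8276
  class_1: TP=10, FP=1+4+1+1+1=8 → 10/18 = 0.5556
  class_2: TP=12, FP=1+2+3+2+3=11 → 12/23 = 0.5217
  class_3: TP=16, FP=0+2+4+0+4=10 → 16/26 = 0.6154
  class_4: TP=13, FP=0+2+2+0+5=9 → 13/22 = 0.5909
  class_5: TP=13, FP=1+2+4+2+0=9 → 13/22 = 0.5909
Weighted-precision = Σ (supportᵢ/N)·precisionᵢ with N=140: (27/140)·0.8276 + (19/140)·0.5556 + (28/140)·0.5217 + (23/140)·0.6154 + (16/140)·0.5909 + (27/140)·0.5909 = 0.622

0.622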